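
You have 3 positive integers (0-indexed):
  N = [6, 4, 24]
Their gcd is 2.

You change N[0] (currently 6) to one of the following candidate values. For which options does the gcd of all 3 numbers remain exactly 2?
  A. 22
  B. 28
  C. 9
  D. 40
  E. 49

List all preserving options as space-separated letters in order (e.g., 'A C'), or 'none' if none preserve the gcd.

Old gcd = 2; gcd of others (without N[0]) = 4
New gcd for candidate v: gcd(4, v). Preserves old gcd iff gcd(4, v) = 2.
  Option A: v=22, gcd(4,22)=2 -> preserves
  Option B: v=28, gcd(4,28)=4 -> changes
  Option C: v=9, gcd(4,9)=1 -> changes
  Option D: v=40, gcd(4,40)=4 -> changes
  Option E: v=49, gcd(4,49)=1 -> changes

Answer: A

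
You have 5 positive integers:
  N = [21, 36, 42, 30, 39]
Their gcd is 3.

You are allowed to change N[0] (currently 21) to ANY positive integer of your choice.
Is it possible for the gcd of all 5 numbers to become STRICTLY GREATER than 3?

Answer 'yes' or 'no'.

Current gcd = 3
gcd of all OTHER numbers (without N[0]=21): gcd([36, 42, 30, 39]) = 3
The new gcd after any change is gcd(3, new_value).
This can be at most 3.
Since 3 = old gcd 3, the gcd can only stay the same or decrease.

Answer: no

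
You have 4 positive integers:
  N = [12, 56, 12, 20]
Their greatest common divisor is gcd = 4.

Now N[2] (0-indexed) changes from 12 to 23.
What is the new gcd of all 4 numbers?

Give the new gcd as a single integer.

Numbers: [12, 56, 12, 20], gcd = 4
Change: index 2, 12 -> 23
gcd of the OTHER numbers (without index 2): gcd([12, 56, 20]) = 4
New gcd = gcd(g_others, new_val) = gcd(4, 23) = 1

Answer: 1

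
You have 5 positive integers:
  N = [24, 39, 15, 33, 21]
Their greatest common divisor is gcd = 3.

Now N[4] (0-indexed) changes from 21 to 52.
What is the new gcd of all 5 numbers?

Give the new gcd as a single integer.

Answer: 1

Derivation:
Numbers: [24, 39, 15, 33, 21], gcd = 3
Change: index 4, 21 -> 52
gcd of the OTHER numbers (without index 4): gcd([24, 39, 15, 33]) = 3
New gcd = gcd(g_others, new_val) = gcd(3, 52) = 1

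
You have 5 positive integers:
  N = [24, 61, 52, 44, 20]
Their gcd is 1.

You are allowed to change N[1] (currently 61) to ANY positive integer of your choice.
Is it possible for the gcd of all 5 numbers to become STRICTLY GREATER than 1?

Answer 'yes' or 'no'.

Answer: yes

Derivation:
Current gcd = 1
gcd of all OTHER numbers (without N[1]=61): gcd([24, 52, 44, 20]) = 4
The new gcd after any change is gcd(4, new_value).
This can be at most 4.
Since 4 > old gcd 1, the gcd CAN increase (e.g., set N[1] = 4).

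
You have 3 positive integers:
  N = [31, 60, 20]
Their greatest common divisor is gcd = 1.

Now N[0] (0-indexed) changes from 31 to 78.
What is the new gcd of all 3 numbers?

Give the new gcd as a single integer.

Answer: 2

Derivation:
Numbers: [31, 60, 20], gcd = 1
Change: index 0, 31 -> 78
gcd of the OTHER numbers (without index 0): gcd([60, 20]) = 20
New gcd = gcd(g_others, new_val) = gcd(20, 78) = 2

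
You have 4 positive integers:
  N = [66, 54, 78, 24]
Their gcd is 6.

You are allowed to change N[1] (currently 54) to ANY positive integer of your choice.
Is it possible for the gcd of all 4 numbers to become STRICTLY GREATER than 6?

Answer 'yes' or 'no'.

Answer: no

Derivation:
Current gcd = 6
gcd of all OTHER numbers (without N[1]=54): gcd([66, 78, 24]) = 6
The new gcd after any change is gcd(6, new_value).
This can be at most 6.
Since 6 = old gcd 6, the gcd can only stay the same or decrease.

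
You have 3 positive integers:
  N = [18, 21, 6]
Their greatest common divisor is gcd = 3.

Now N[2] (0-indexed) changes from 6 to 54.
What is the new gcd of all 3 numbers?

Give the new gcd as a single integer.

Numbers: [18, 21, 6], gcd = 3
Change: index 2, 6 -> 54
gcd of the OTHER numbers (without index 2): gcd([18, 21]) = 3
New gcd = gcd(g_others, new_val) = gcd(3, 54) = 3

Answer: 3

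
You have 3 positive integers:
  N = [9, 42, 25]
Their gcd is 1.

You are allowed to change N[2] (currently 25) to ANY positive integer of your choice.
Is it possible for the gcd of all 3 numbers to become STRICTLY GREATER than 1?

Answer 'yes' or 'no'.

Current gcd = 1
gcd of all OTHER numbers (without N[2]=25): gcd([9, 42]) = 3
The new gcd after any change is gcd(3, new_value).
This can be at most 3.
Since 3 > old gcd 1, the gcd CAN increase (e.g., set N[2] = 3).

Answer: yes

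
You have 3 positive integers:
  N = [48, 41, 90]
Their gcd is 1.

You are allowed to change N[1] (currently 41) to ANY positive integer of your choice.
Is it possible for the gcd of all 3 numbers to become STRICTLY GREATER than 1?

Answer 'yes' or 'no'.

Current gcd = 1
gcd of all OTHER numbers (without N[1]=41): gcd([48, 90]) = 6
The new gcd after any change is gcd(6, new_value).
This can be at most 6.
Since 6 > old gcd 1, the gcd CAN increase (e.g., set N[1] = 6).

Answer: yes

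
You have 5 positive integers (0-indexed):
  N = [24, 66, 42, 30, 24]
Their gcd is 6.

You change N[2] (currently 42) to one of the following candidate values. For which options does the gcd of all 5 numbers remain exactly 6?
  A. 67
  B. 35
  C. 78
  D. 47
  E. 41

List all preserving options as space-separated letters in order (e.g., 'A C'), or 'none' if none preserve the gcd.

Old gcd = 6; gcd of others (without N[2]) = 6
New gcd for candidate v: gcd(6, v). Preserves old gcd iff gcd(6, v) = 6.
  Option A: v=67, gcd(6,67)=1 -> changes
  Option B: v=35, gcd(6,35)=1 -> changes
  Option C: v=78, gcd(6,78)=6 -> preserves
  Option D: v=47, gcd(6,47)=1 -> changes
  Option E: v=41, gcd(6,41)=1 -> changes

Answer: C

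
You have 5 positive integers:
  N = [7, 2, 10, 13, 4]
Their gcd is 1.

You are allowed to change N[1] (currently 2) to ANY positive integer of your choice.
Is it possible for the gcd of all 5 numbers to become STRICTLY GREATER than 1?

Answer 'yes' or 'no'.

Current gcd = 1
gcd of all OTHER numbers (without N[1]=2): gcd([7, 10, 13, 4]) = 1
The new gcd after any change is gcd(1, new_value).
This can be at most 1.
Since 1 = old gcd 1, the gcd can only stay the same or decrease.

Answer: no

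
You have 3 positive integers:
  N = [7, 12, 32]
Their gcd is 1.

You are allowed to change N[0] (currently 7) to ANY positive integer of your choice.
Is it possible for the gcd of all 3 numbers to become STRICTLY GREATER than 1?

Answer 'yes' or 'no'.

Answer: yes

Derivation:
Current gcd = 1
gcd of all OTHER numbers (without N[0]=7): gcd([12, 32]) = 4
The new gcd after any change is gcd(4, new_value).
This can be at most 4.
Since 4 > old gcd 1, the gcd CAN increase (e.g., set N[0] = 4).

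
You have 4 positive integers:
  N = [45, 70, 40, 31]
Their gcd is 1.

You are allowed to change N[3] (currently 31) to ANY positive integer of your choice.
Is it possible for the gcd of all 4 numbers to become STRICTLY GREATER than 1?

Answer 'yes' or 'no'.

Current gcd = 1
gcd of all OTHER numbers (without N[3]=31): gcd([45, 70, 40]) = 5
The new gcd after any change is gcd(5, new_value).
This can be at most 5.
Since 5 > old gcd 1, the gcd CAN increase (e.g., set N[3] = 5).

Answer: yes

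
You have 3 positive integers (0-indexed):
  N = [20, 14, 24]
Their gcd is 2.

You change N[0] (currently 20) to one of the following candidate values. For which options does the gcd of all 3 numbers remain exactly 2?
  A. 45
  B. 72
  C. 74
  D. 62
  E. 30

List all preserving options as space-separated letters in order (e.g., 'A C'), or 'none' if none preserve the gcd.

Answer: B C D E

Derivation:
Old gcd = 2; gcd of others (without N[0]) = 2
New gcd for candidate v: gcd(2, v). Preserves old gcd iff gcd(2, v) = 2.
  Option A: v=45, gcd(2,45)=1 -> changes
  Option B: v=72, gcd(2,72)=2 -> preserves
  Option C: v=74, gcd(2,74)=2 -> preserves
  Option D: v=62, gcd(2,62)=2 -> preserves
  Option E: v=30, gcd(2,30)=2 -> preserves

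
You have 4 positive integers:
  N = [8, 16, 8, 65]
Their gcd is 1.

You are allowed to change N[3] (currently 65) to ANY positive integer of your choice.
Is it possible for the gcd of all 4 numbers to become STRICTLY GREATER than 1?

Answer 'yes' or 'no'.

Answer: yes

Derivation:
Current gcd = 1
gcd of all OTHER numbers (without N[3]=65): gcd([8, 16, 8]) = 8
The new gcd after any change is gcd(8, new_value).
This can be at most 8.
Since 8 > old gcd 1, the gcd CAN increase (e.g., set N[3] = 8).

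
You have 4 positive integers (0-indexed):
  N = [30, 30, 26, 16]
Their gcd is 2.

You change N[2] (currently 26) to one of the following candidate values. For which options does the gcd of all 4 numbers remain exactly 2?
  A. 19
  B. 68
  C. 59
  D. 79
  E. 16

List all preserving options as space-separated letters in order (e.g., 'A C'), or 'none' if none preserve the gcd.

Old gcd = 2; gcd of others (without N[2]) = 2
New gcd for candidate v: gcd(2, v). Preserves old gcd iff gcd(2, v) = 2.
  Option A: v=19, gcd(2,19)=1 -> changes
  Option B: v=68, gcd(2,68)=2 -> preserves
  Option C: v=59, gcd(2,59)=1 -> changes
  Option D: v=79, gcd(2,79)=1 -> changes
  Option E: v=16, gcd(2,16)=2 -> preserves

Answer: B E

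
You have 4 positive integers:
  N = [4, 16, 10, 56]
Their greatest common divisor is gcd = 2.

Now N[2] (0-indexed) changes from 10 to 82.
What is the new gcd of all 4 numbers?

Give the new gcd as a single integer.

Numbers: [4, 16, 10, 56], gcd = 2
Change: index 2, 10 -> 82
gcd of the OTHER numbers (without index 2): gcd([4, 16, 56]) = 4
New gcd = gcd(g_others, new_val) = gcd(4, 82) = 2

Answer: 2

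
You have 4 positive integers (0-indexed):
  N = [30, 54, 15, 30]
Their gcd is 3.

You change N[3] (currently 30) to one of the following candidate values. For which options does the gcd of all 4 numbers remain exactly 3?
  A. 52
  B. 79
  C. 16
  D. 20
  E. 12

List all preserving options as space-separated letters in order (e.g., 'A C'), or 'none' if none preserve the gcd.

Answer: E

Derivation:
Old gcd = 3; gcd of others (without N[3]) = 3
New gcd for candidate v: gcd(3, v). Preserves old gcd iff gcd(3, v) = 3.
  Option A: v=52, gcd(3,52)=1 -> changes
  Option B: v=79, gcd(3,79)=1 -> changes
  Option C: v=16, gcd(3,16)=1 -> changes
  Option D: v=20, gcd(3,20)=1 -> changes
  Option E: v=12, gcd(3,12)=3 -> preserves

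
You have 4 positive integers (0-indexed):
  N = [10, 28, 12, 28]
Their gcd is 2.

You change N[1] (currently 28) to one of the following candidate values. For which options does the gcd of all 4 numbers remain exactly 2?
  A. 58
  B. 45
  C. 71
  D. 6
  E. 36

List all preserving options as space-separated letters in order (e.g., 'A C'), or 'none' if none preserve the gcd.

Old gcd = 2; gcd of others (without N[1]) = 2
New gcd for candidate v: gcd(2, v). Preserves old gcd iff gcd(2, v) = 2.
  Option A: v=58, gcd(2,58)=2 -> preserves
  Option B: v=45, gcd(2,45)=1 -> changes
  Option C: v=71, gcd(2,71)=1 -> changes
  Option D: v=6, gcd(2,6)=2 -> preserves
  Option E: v=36, gcd(2,36)=2 -> preserves

Answer: A D E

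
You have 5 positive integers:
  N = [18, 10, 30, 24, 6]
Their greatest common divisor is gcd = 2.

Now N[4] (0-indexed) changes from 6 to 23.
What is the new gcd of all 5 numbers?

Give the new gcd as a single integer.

Answer: 1

Derivation:
Numbers: [18, 10, 30, 24, 6], gcd = 2
Change: index 4, 6 -> 23
gcd of the OTHER numbers (without index 4): gcd([18, 10, 30, 24]) = 2
New gcd = gcd(g_others, new_val) = gcd(2, 23) = 1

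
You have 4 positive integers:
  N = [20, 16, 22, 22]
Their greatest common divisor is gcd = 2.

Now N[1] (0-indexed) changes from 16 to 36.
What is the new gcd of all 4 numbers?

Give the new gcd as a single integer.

Numbers: [20, 16, 22, 22], gcd = 2
Change: index 1, 16 -> 36
gcd of the OTHER numbers (without index 1): gcd([20, 22, 22]) = 2
New gcd = gcd(g_others, new_val) = gcd(2, 36) = 2

Answer: 2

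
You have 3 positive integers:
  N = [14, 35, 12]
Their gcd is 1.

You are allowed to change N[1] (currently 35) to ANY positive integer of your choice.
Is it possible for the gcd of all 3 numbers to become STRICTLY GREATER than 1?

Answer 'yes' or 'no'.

Answer: yes

Derivation:
Current gcd = 1
gcd of all OTHER numbers (without N[1]=35): gcd([14, 12]) = 2
The new gcd after any change is gcd(2, new_value).
This can be at most 2.
Since 2 > old gcd 1, the gcd CAN increase (e.g., set N[1] = 2).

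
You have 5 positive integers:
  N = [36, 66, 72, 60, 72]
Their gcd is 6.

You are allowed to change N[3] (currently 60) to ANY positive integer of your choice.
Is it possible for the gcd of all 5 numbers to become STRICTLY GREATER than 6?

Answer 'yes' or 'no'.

Current gcd = 6
gcd of all OTHER numbers (without N[3]=60): gcd([36, 66, 72, 72]) = 6
The new gcd after any change is gcd(6, new_value).
This can be at most 6.
Since 6 = old gcd 6, the gcd can only stay the same or decrease.

Answer: no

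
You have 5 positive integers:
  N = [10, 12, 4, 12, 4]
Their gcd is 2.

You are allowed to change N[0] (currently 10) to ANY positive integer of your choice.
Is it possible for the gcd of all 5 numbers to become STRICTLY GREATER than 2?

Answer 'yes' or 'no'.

Current gcd = 2
gcd of all OTHER numbers (without N[0]=10): gcd([12, 4, 12, 4]) = 4
The new gcd after any change is gcd(4, new_value).
This can be at most 4.
Since 4 > old gcd 2, the gcd CAN increase (e.g., set N[0] = 4).

Answer: yes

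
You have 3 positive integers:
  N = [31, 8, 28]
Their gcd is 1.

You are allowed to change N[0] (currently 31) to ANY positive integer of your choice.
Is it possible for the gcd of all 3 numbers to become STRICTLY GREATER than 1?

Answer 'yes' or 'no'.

Answer: yes

Derivation:
Current gcd = 1
gcd of all OTHER numbers (without N[0]=31): gcd([8, 28]) = 4
The new gcd after any change is gcd(4, new_value).
This can be at most 4.
Since 4 > old gcd 1, the gcd CAN increase (e.g., set N[0] = 4).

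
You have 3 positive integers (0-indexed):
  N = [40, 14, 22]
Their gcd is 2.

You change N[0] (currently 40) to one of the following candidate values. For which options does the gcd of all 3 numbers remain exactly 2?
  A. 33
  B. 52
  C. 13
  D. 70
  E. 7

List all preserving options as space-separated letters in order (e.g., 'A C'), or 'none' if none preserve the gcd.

Answer: B D

Derivation:
Old gcd = 2; gcd of others (without N[0]) = 2
New gcd for candidate v: gcd(2, v). Preserves old gcd iff gcd(2, v) = 2.
  Option A: v=33, gcd(2,33)=1 -> changes
  Option B: v=52, gcd(2,52)=2 -> preserves
  Option C: v=13, gcd(2,13)=1 -> changes
  Option D: v=70, gcd(2,70)=2 -> preserves
  Option E: v=7, gcd(2,7)=1 -> changes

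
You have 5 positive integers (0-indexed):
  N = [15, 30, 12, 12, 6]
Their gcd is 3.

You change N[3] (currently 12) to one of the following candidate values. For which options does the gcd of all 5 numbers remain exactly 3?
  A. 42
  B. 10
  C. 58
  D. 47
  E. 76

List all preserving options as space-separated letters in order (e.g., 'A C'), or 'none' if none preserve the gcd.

Answer: A

Derivation:
Old gcd = 3; gcd of others (without N[3]) = 3
New gcd for candidate v: gcd(3, v). Preserves old gcd iff gcd(3, v) = 3.
  Option A: v=42, gcd(3,42)=3 -> preserves
  Option B: v=10, gcd(3,10)=1 -> changes
  Option C: v=58, gcd(3,58)=1 -> changes
  Option D: v=47, gcd(3,47)=1 -> changes
  Option E: v=76, gcd(3,76)=1 -> changes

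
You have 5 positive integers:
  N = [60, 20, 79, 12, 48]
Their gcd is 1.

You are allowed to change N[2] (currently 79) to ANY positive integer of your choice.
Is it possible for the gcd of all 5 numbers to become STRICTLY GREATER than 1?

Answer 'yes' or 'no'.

Answer: yes

Derivation:
Current gcd = 1
gcd of all OTHER numbers (without N[2]=79): gcd([60, 20, 12, 48]) = 4
The new gcd after any change is gcd(4, new_value).
This can be at most 4.
Since 4 > old gcd 1, the gcd CAN increase (e.g., set N[2] = 4).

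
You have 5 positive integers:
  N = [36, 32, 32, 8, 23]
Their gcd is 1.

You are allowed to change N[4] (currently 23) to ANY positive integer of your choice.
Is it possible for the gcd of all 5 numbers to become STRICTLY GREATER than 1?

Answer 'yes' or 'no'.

Current gcd = 1
gcd of all OTHER numbers (without N[4]=23): gcd([36, 32, 32, 8]) = 4
The new gcd after any change is gcd(4, new_value).
This can be at most 4.
Since 4 > old gcd 1, the gcd CAN increase (e.g., set N[4] = 4).

Answer: yes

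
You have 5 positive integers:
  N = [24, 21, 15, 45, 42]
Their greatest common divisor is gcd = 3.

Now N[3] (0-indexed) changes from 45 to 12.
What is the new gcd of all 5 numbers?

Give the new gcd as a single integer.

Numbers: [24, 21, 15, 45, 42], gcd = 3
Change: index 3, 45 -> 12
gcd of the OTHER numbers (without index 3): gcd([24, 21, 15, 42]) = 3
New gcd = gcd(g_others, new_val) = gcd(3, 12) = 3

Answer: 3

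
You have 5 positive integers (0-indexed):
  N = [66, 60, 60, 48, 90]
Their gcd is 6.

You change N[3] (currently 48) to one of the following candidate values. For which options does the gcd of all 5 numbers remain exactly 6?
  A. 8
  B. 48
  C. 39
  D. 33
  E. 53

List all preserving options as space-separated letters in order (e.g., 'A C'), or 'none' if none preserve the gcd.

Answer: B

Derivation:
Old gcd = 6; gcd of others (without N[3]) = 6
New gcd for candidate v: gcd(6, v). Preserves old gcd iff gcd(6, v) = 6.
  Option A: v=8, gcd(6,8)=2 -> changes
  Option B: v=48, gcd(6,48)=6 -> preserves
  Option C: v=39, gcd(6,39)=3 -> changes
  Option D: v=33, gcd(6,33)=3 -> changes
  Option E: v=53, gcd(6,53)=1 -> changes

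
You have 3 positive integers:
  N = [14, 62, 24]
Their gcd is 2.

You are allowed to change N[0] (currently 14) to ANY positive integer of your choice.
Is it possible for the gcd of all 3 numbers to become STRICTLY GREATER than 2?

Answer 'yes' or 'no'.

Current gcd = 2
gcd of all OTHER numbers (without N[0]=14): gcd([62, 24]) = 2
The new gcd after any change is gcd(2, new_value).
This can be at most 2.
Since 2 = old gcd 2, the gcd can only stay the same or decrease.

Answer: no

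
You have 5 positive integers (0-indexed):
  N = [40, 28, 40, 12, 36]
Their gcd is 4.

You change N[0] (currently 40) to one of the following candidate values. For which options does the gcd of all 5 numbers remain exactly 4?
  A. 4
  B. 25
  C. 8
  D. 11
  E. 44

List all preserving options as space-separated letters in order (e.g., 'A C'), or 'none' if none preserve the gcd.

Answer: A C E

Derivation:
Old gcd = 4; gcd of others (without N[0]) = 4
New gcd for candidate v: gcd(4, v). Preserves old gcd iff gcd(4, v) = 4.
  Option A: v=4, gcd(4,4)=4 -> preserves
  Option B: v=25, gcd(4,25)=1 -> changes
  Option C: v=8, gcd(4,8)=4 -> preserves
  Option D: v=11, gcd(4,11)=1 -> changes
  Option E: v=44, gcd(4,44)=4 -> preserves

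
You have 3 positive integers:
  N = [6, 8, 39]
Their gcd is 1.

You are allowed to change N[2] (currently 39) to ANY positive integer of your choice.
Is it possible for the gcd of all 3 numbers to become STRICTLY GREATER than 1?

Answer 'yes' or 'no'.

Current gcd = 1
gcd of all OTHER numbers (without N[2]=39): gcd([6, 8]) = 2
The new gcd after any change is gcd(2, new_value).
This can be at most 2.
Since 2 > old gcd 1, the gcd CAN increase (e.g., set N[2] = 2).

Answer: yes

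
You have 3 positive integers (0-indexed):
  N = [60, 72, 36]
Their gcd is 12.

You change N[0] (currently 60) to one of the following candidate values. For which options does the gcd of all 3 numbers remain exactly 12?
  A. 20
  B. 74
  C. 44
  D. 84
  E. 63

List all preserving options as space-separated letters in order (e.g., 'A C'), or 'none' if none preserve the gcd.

Answer: D

Derivation:
Old gcd = 12; gcd of others (without N[0]) = 36
New gcd for candidate v: gcd(36, v). Preserves old gcd iff gcd(36, v) = 12.
  Option A: v=20, gcd(36,20)=4 -> changes
  Option B: v=74, gcd(36,74)=2 -> changes
  Option C: v=44, gcd(36,44)=4 -> changes
  Option D: v=84, gcd(36,84)=12 -> preserves
  Option E: v=63, gcd(36,63)=9 -> changes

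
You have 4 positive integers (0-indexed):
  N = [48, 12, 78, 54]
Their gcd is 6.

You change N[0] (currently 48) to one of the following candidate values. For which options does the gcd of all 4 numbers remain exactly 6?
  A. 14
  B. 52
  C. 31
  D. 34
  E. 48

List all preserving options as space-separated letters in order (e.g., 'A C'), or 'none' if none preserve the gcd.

Answer: E

Derivation:
Old gcd = 6; gcd of others (without N[0]) = 6
New gcd for candidate v: gcd(6, v). Preserves old gcd iff gcd(6, v) = 6.
  Option A: v=14, gcd(6,14)=2 -> changes
  Option B: v=52, gcd(6,52)=2 -> changes
  Option C: v=31, gcd(6,31)=1 -> changes
  Option D: v=34, gcd(6,34)=2 -> changes
  Option E: v=48, gcd(6,48)=6 -> preserves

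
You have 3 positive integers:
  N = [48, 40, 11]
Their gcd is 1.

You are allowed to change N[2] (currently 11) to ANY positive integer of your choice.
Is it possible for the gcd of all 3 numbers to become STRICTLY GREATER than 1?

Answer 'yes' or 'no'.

Answer: yes

Derivation:
Current gcd = 1
gcd of all OTHER numbers (without N[2]=11): gcd([48, 40]) = 8
The new gcd after any change is gcd(8, new_value).
This can be at most 8.
Since 8 > old gcd 1, the gcd CAN increase (e.g., set N[2] = 8).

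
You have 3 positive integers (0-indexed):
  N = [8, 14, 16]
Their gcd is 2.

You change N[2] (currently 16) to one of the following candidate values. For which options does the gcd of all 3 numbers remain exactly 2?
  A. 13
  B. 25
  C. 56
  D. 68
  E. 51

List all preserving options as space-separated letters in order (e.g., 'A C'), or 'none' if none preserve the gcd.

Old gcd = 2; gcd of others (without N[2]) = 2
New gcd for candidate v: gcd(2, v). Preserves old gcd iff gcd(2, v) = 2.
  Option A: v=13, gcd(2,13)=1 -> changes
  Option B: v=25, gcd(2,25)=1 -> changes
  Option C: v=56, gcd(2,56)=2 -> preserves
  Option D: v=68, gcd(2,68)=2 -> preserves
  Option E: v=51, gcd(2,51)=1 -> changes

Answer: C D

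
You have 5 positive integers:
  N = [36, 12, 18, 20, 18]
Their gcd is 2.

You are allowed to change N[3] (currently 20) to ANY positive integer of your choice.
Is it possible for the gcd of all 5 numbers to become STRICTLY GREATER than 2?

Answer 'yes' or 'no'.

Current gcd = 2
gcd of all OTHER numbers (without N[3]=20): gcd([36, 12, 18, 18]) = 6
The new gcd after any change is gcd(6, new_value).
This can be at most 6.
Since 6 > old gcd 2, the gcd CAN increase (e.g., set N[3] = 6).

Answer: yes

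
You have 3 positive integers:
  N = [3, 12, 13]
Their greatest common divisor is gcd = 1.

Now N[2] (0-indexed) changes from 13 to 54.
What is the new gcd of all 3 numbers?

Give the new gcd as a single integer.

Answer: 3

Derivation:
Numbers: [3, 12, 13], gcd = 1
Change: index 2, 13 -> 54
gcd of the OTHER numbers (without index 2): gcd([3, 12]) = 3
New gcd = gcd(g_others, new_val) = gcd(3, 54) = 3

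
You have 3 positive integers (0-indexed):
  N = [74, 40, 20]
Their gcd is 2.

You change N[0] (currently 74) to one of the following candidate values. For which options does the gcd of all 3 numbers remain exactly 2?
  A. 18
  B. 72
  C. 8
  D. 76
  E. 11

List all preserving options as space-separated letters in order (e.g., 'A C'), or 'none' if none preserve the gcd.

Answer: A

Derivation:
Old gcd = 2; gcd of others (without N[0]) = 20
New gcd for candidate v: gcd(20, v). Preserves old gcd iff gcd(20, v) = 2.
  Option A: v=18, gcd(20,18)=2 -> preserves
  Option B: v=72, gcd(20,72)=4 -> changes
  Option C: v=8, gcd(20,8)=4 -> changes
  Option D: v=76, gcd(20,76)=4 -> changes
  Option E: v=11, gcd(20,11)=1 -> changes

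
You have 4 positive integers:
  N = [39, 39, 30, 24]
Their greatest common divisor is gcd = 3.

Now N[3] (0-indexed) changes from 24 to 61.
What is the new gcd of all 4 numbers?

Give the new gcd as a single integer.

Numbers: [39, 39, 30, 24], gcd = 3
Change: index 3, 24 -> 61
gcd of the OTHER numbers (without index 3): gcd([39, 39, 30]) = 3
New gcd = gcd(g_others, new_val) = gcd(3, 61) = 1

Answer: 1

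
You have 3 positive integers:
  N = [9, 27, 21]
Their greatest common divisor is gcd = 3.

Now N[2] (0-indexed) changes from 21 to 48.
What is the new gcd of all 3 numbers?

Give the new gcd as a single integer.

Numbers: [9, 27, 21], gcd = 3
Change: index 2, 21 -> 48
gcd of the OTHER numbers (without index 2): gcd([9, 27]) = 9
New gcd = gcd(g_others, new_val) = gcd(9, 48) = 3

Answer: 3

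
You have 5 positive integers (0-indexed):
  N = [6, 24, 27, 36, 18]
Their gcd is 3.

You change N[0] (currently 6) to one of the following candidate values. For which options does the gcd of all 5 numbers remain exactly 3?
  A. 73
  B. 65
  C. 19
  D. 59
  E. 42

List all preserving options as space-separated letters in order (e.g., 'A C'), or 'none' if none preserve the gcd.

Answer: E

Derivation:
Old gcd = 3; gcd of others (without N[0]) = 3
New gcd for candidate v: gcd(3, v). Preserves old gcd iff gcd(3, v) = 3.
  Option A: v=73, gcd(3,73)=1 -> changes
  Option B: v=65, gcd(3,65)=1 -> changes
  Option C: v=19, gcd(3,19)=1 -> changes
  Option D: v=59, gcd(3,59)=1 -> changes
  Option E: v=42, gcd(3,42)=3 -> preserves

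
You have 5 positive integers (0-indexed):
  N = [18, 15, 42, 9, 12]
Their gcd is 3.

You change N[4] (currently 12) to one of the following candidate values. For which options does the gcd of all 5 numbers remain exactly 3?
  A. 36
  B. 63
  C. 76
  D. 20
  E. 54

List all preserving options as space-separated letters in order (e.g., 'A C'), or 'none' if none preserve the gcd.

Old gcd = 3; gcd of others (without N[4]) = 3
New gcd for candidate v: gcd(3, v). Preserves old gcd iff gcd(3, v) = 3.
  Option A: v=36, gcd(3,36)=3 -> preserves
  Option B: v=63, gcd(3,63)=3 -> preserves
  Option C: v=76, gcd(3,76)=1 -> changes
  Option D: v=20, gcd(3,20)=1 -> changes
  Option E: v=54, gcd(3,54)=3 -> preserves

Answer: A B E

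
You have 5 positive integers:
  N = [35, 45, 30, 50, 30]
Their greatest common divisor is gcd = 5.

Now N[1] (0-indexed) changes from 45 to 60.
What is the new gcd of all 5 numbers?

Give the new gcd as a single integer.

Numbers: [35, 45, 30, 50, 30], gcd = 5
Change: index 1, 45 -> 60
gcd of the OTHER numbers (without index 1): gcd([35, 30, 50, 30]) = 5
New gcd = gcd(g_others, new_val) = gcd(5, 60) = 5

Answer: 5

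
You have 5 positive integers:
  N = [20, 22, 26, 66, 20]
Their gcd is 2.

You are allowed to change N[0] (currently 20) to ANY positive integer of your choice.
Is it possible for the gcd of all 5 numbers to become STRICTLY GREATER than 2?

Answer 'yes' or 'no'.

Current gcd = 2
gcd of all OTHER numbers (without N[0]=20): gcd([22, 26, 66, 20]) = 2
The new gcd after any change is gcd(2, new_value).
This can be at most 2.
Since 2 = old gcd 2, the gcd can only stay the same or decrease.

Answer: no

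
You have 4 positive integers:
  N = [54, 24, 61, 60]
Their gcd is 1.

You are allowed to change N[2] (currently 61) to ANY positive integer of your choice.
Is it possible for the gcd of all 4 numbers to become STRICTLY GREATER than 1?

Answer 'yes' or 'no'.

Answer: yes

Derivation:
Current gcd = 1
gcd of all OTHER numbers (without N[2]=61): gcd([54, 24, 60]) = 6
The new gcd after any change is gcd(6, new_value).
This can be at most 6.
Since 6 > old gcd 1, the gcd CAN increase (e.g., set N[2] = 6).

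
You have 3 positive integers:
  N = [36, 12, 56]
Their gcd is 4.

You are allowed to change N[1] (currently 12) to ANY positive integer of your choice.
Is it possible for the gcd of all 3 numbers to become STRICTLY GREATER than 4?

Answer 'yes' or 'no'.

Answer: no

Derivation:
Current gcd = 4
gcd of all OTHER numbers (without N[1]=12): gcd([36, 56]) = 4
The new gcd after any change is gcd(4, new_value).
This can be at most 4.
Since 4 = old gcd 4, the gcd can only stay the same or decrease.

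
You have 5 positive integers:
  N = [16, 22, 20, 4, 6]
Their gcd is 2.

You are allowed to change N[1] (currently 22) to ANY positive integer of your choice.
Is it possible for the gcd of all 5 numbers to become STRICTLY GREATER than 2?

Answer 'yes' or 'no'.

Answer: no

Derivation:
Current gcd = 2
gcd of all OTHER numbers (without N[1]=22): gcd([16, 20, 4, 6]) = 2
The new gcd after any change is gcd(2, new_value).
This can be at most 2.
Since 2 = old gcd 2, the gcd can only stay the same or decrease.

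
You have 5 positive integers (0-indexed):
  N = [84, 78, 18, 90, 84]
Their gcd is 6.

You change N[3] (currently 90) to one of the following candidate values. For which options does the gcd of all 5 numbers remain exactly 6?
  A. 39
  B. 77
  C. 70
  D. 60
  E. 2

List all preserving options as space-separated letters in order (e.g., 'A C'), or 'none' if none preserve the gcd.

Old gcd = 6; gcd of others (without N[3]) = 6
New gcd for candidate v: gcd(6, v). Preserves old gcd iff gcd(6, v) = 6.
  Option A: v=39, gcd(6,39)=3 -> changes
  Option B: v=77, gcd(6,77)=1 -> changes
  Option C: v=70, gcd(6,70)=2 -> changes
  Option D: v=60, gcd(6,60)=6 -> preserves
  Option E: v=2, gcd(6,2)=2 -> changes

Answer: D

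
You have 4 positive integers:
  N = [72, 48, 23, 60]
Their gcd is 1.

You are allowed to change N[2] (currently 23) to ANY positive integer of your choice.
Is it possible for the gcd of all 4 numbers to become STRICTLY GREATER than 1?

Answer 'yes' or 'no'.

Answer: yes

Derivation:
Current gcd = 1
gcd of all OTHER numbers (without N[2]=23): gcd([72, 48, 60]) = 12
The new gcd after any change is gcd(12, new_value).
This can be at most 12.
Since 12 > old gcd 1, the gcd CAN increase (e.g., set N[2] = 12).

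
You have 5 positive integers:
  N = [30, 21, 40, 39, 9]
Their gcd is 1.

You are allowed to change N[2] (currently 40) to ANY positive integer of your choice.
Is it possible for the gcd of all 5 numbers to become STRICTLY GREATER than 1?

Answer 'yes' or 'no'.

Current gcd = 1
gcd of all OTHER numbers (without N[2]=40): gcd([30, 21, 39, 9]) = 3
The new gcd after any change is gcd(3, new_value).
This can be at most 3.
Since 3 > old gcd 1, the gcd CAN increase (e.g., set N[2] = 3).

Answer: yes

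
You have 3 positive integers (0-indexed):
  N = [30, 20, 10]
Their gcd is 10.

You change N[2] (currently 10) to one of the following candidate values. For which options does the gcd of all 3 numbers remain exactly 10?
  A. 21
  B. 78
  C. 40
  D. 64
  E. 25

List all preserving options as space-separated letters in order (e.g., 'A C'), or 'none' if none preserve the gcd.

Answer: C

Derivation:
Old gcd = 10; gcd of others (without N[2]) = 10
New gcd for candidate v: gcd(10, v). Preserves old gcd iff gcd(10, v) = 10.
  Option A: v=21, gcd(10,21)=1 -> changes
  Option B: v=78, gcd(10,78)=2 -> changes
  Option C: v=40, gcd(10,40)=10 -> preserves
  Option D: v=64, gcd(10,64)=2 -> changes
  Option E: v=25, gcd(10,25)=5 -> changes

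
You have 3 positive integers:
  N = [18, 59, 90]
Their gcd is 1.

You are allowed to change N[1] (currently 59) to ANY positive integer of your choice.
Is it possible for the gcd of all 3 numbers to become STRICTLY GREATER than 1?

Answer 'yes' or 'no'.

Answer: yes

Derivation:
Current gcd = 1
gcd of all OTHER numbers (without N[1]=59): gcd([18, 90]) = 18
The new gcd after any change is gcd(18, new_value).
This can be at most 18.
Since 18 > old gcd 1, the gcd CAN increase (e.g., set N[1] = 18).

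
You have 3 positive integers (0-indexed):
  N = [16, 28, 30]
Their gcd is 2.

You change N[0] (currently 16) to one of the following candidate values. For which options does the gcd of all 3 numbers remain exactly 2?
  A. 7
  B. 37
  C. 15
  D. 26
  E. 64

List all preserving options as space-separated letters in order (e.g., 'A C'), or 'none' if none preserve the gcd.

Answer: D E

Derivation:
Old gcd = 2; gcd of others (without N[0]) = 2
New gcd for candidate v: gcd(2, v). Preserves old gcd iff gcd(2, v) = 2.
  Option A: v=7, gcd(2,7)=1 -> changes
  Option B: v=37, gcd(2,37)=1 -> changes
  Option C: v=15, gcd(2,15)=1 -> changes
  Option D: v=26, gcd(2,26)=2 -> preserves
  Option E: v=64, gcd(2,64)=2 -> preserves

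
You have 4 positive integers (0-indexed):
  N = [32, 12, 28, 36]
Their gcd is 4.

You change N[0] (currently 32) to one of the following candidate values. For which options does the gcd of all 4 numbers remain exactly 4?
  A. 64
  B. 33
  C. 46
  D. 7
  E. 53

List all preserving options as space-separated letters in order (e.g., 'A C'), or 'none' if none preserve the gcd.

Old gcd = 4; gcd of others (without N[0]) = 4
New gcd for candidate v: gcd(4, v). Preserves old gcd iff gcd(4, v) = 4.
  Option A: v=64, gcd(4,64)=4 -> preserves
  Option B: v=33, gcd(4,33)=1 -> changes
  Option C: v=46, gcd(4,46)=2 -> changes
  Option D: v=7, gcd(4,7)=1 -> changes
  Option E: v=53, gcd(4,53)=1 -> changes

Answer: A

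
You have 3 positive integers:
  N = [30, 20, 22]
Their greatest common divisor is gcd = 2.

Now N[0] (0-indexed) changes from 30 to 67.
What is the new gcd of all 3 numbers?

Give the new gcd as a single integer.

Answer: 1

Derivation:
Numbers: [30, 20, 22], gcd = 2
Change: index 0, 30 -> 67
gcd of the OTHER numbers (without index 0): gcd([20, 22]) = 2
New gcd = gcd(g_others, new_val) = gcd(2, 67) = 1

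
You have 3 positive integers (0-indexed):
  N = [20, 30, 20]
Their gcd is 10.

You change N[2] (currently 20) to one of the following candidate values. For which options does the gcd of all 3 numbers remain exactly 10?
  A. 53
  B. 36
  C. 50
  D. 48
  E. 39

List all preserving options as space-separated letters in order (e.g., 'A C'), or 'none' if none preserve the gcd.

Answer: C

Derivation:
Old gcd = 10; gcd of others (without N[2]) = 10
New gcd for candidate v: gcd(10, v). Preserves old gcd iff gcd(10, v) = 10.
  Option A: v=53, gcd(10,53)=1 -> changes
  Option B: v=36, gcd(10,36)=2 -> changes
  Option C: v=50, gcd(10,50)=10 -> preserves
  Option D: v=48, gcd(10,48)=2 -> changes
  Option E: v=39, gcd(10,39)=1 -> changes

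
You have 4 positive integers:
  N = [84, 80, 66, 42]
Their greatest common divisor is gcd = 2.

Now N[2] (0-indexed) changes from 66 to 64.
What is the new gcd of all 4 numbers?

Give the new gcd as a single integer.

Answer: 2

Derivation:
Numbers: [84, 80, 66, 42], gcd = 2
Change: index 2, 66 -> 64
gcd of the OTHER numbers (without index 2): gcd([84, 80, 42]) = 2
New gcd = gcd(g_others, new_val) = gcd(2, 64) = 2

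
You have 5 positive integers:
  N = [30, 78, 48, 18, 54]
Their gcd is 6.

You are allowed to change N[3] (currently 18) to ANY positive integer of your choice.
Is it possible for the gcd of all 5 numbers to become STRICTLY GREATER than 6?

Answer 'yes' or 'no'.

Answer: no

Derivation:
Current gcd = 6
gcd of all OTHER numbers (without N[3]=18): gcd([30, 78, 48, 54]) = 6
The new gcd after any change is gcd(6, new_value).
This can be at most 6.
Since 6 = old gcd 6, the gcd can only stay the same or decrease.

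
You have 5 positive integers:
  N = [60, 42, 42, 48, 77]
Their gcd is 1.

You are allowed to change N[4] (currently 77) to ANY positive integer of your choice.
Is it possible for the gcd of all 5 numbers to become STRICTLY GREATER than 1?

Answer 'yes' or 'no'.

Answer: yes

Derivation:
Current gcd = 1
gcd of all OTHER numbers (without N[4]=77): gcd([60, 42, 42, 48]) = 6
The new gcd after any change is gcd(6, new_value).
This can be at most 6.
Since 6 > old gcd 1, the gcd CAN increase (e.g., set N[4] = 6).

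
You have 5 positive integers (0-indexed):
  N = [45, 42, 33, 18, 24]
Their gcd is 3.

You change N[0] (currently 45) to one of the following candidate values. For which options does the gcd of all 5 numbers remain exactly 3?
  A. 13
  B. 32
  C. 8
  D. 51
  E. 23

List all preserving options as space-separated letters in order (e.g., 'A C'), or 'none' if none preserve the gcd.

Old gcd = 3; gcd of others (without N[0]) = 3
New gcd for candidate v: gcd(3, v). Preserves old gcd iff gcd(3, v) = 3.
  Option A: v=13, gcd(3,13)=1 -> changes
  Option B: v=32, gcd(3,32)=1 -> changes
  Option C: v=8, gcd(3,8)=1 -> changes
  Option D: v=51, gcd(3,51)=3 -> preserves
  Option E: v=23, gcd(3,23)=1 -> changes

Answer: D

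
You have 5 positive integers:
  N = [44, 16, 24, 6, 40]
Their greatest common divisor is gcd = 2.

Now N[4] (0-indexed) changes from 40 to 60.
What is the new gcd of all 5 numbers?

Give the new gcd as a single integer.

Answer: 2

Derivation:
Numbers: [44, 16, 24, 6, 40], gcd = 2
Change: index 4, 40 -> 60
gcd of the OTHER numbers (without index 4): gcd([44, 16, 24, 6]) = 2
New gcd = gcd(g_others, new_val) = gcd(2, 60) = 2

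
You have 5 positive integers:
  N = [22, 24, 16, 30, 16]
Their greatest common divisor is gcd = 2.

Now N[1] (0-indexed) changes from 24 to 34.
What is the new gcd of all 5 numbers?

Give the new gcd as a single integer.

Numbers: [22, 24, 16, 30, 16], gcd = 2
Change: index 1, 24 -> 34
gcd of the OTHER numbers (without index 1): gcd([22, 16, 30, 16]) = 2
New gcd = gcd(g_others, new_val) = gcd(2, 34) = 2

Answer: 2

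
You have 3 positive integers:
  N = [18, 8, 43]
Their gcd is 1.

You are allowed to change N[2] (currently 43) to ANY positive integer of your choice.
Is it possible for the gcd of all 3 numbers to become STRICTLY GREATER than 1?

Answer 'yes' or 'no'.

Current gcd = 1
gcd of all OTHER numbers (without N[2]=43): gcd([18, 8]) = 2
The new gcd after any change is gcd(2, new_value).
This can be at most 2.
Since 2 > old gcd 1, the gcd CAN increase (e.g., set N[2] = 2).

Answer: yes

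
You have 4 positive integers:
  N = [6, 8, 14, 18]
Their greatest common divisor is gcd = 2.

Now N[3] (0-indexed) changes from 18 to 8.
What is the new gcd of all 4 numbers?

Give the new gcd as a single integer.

Answer: 2

Derivation:
Numbers: [6, 8, 14, 18], gcd = 2
Change: index 3, 18 -> 8
gcd of the OTHER numbers (without index 3): gcd([6, 8, 14]) = 2
New gcd = gcd(g_others, new_val) = gcd(2, 8) = 2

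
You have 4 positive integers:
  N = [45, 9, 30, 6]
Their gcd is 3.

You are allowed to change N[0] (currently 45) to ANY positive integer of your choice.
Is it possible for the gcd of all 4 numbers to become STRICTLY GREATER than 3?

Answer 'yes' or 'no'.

Current gcd = 3
gcd of all OTHER numbers (without N[0]=45): gcd([9, 30, 6]) = 3
The new gcd after any change is gcd(3, new_value).
This can be at most 3.
Since 3 = old gcd 3, the gcd can only stay the same or decrease.

Answer: no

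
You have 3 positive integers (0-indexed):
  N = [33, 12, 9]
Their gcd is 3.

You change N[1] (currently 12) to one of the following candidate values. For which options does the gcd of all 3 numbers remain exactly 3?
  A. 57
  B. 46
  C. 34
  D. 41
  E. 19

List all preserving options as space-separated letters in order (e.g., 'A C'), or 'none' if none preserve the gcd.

Answer: A

Derivation:
Old gcd = 3; gcd of others (without N[1]) = 3
New gcd for candidate v: gcd(3, v). Preserves old gcd iff gcd(3, v) = 3.
  Option A: v=57, gcd(3,57)=3 -> preserves
  Option B: v=46, gcd(3,46)=1 -> changes
  Option C: v=34, gcd(3,34)=1 -> changes
  Option D: v=41, gcd(3,41)=1 -> changes
  Option E: v=19, gcd(3,19)=1 -> changes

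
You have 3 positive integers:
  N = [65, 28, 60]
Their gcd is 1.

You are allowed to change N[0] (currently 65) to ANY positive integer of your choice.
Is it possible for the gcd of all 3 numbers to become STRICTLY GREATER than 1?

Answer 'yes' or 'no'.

Answer: yes

Derivation:
Current gcd = 1
gcd of all OTHER numbers (without N[0]=65): gcd([28, 60]) = 4
The new gcd after any change is gcd(4, new_value).
This can be at most 4.
Since 4 > old gcd 1, the gcd CAN increase (e.g., set N[0] = 4).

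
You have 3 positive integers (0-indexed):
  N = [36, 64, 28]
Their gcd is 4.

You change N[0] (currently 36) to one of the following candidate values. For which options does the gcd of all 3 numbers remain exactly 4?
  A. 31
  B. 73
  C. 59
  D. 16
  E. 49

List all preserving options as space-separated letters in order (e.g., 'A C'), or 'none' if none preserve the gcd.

Answer: D

Derivation:
Old gcd = 4; gcd of others (without N[0]) = 4
New gcd for candidate v: gcd(4, v). Preserves old gcd iff gcd(4, v) = 4.
  Option A: v=31, gcd(4,31)=1 -> changes
  Option B: v=73, gcd(4,73)=1 -> changes
  Option C: v=59, gcd(4,59)=1 -> changes
  Option D: v=16, gcd(4,16)=4 -> preserves
  Option E: v=49, gcd(4,49)=1 -> changes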